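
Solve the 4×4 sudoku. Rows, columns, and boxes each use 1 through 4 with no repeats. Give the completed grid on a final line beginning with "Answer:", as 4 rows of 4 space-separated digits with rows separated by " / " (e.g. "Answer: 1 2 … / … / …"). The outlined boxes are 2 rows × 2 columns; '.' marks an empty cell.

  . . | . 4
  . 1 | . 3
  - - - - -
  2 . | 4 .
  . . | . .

Step 1. [r4c1∈{1,3,4}] across col 1, 1 lands solely at r4c1. So r4c1=1.
Step 2. [r4c3∈{2,3}] 3 has one home in col 3: r4c3 ⇒ r4c3=3.
Step 3. [r1c2∈{2,3}] col 2 places 2 nowhere but r1c2, so r1c2=2.
Step 4. [r2c3∈{2}] nothing but 2 survives at r2c3, so r2c3=2.
Step 5. [r3c4∈{1}] r3c4's peers cover all but 1. So r3c4=1.
Step 6. [r3c2∈{3}] nothing but 3 survives at r3c2, so r3c2=3.
Step 7. [r1c3∈{1}] r1c3 has the single candidate 1, so r1c3=1.
Step 8. [r4c4∈{2}] r4c4's peers cover all but 2. So r4c4=2.
Step 9. [r4c2∈{4}] r4c2 has the single candidate 4 ⇒ r4c2=4.
Step 10. [r2c1∈{4}] only 4 remains possible at r2c1, so r2c1=4.
Step 11. [r1c1∈{3}] r1c1's peers cover all but 3 ⇒ r1c1=3.

Answer: 3 2 1 4 / 4 1 2 3 / 2 3 4 1 / 1 4 3 2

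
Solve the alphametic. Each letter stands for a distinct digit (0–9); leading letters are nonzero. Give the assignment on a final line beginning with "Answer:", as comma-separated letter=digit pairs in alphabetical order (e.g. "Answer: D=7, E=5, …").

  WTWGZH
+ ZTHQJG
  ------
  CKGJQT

Step 1. [col 1: H + G ≡ T (mod 10)] no forcing yet in column 1 (carry-in 0); G=6 is free and consistent — try it ⇒ G=6.
Step 2. [col 1: H + G ≡ T (mod 10)] no forcing yet in column 1 (carry-in 0); H=3 is free and consistent — try it. So H=3.
Step 3. [col 1: H + G ≡ T (mod 10)] in column 1 we have H+G≡T with carry-in 0; given H=3, G=6 and digits 3,6 already taken and all letters distinct, that pins T to 9, so T=9.
Step 4. [col 2: Z + J ≡ Q (mod 10)] several values work for Z in column 2 (Z + J ≡ Q (mod 10), carry-in 0); try Z=4 ⇒ Z=4.
Step 5. [col 2: Z + J ≡ Q (mod 10)] no forcing yet in column 2 (carry-in 0); J=1 is free and consistent — try it. So J=1.
Step 6. [col 2: Z + J ≡ Q (mod 10)] in column 2 we have Z+J≡Q with carry-in 0; given Z=4, J=1 and digits 1,3,4,6,9 already taken and all letters distinct, that pins Q to 5 ⇒ Q=5.
Step 7. [col 4: W + H ≡ G (mod 10)] from column 4 (H=3, G=6, carry-in 1, digits 1,3,4,5,6,9 already taken and all letters distinct): W must equal 2 ⇒ W=2.
Step 8. [col 5: T + T ≡ K (mod 10)] column 5: given T=9, carry-in 0, and digits 1,2,3,4,5,6,9 already taken and all letters distinct, T+T≡K (mod 10) forces K=8, so K=8.
Step 9. [col 6: W + Z ≡ C (mod 10)] from column 6 (W=2, Z=4, carry-in 1, digits 1,2,3,4,5,6,8,9 already taken and all letters distinct): C must equal 7. So C=7.

Answer: C=7, G=6, H=3, J=1, K=8, Q=5, T=9, W=2, Z=4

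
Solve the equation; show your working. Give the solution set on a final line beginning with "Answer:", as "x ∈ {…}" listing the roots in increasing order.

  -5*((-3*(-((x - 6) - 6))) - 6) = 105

Step 1. [-5*((-3*(-((x - 6) - 6))) - 6) = 105] leading coefficient -5: divide by -5. So div: (-3*(-((x - 6) - 6))) - 6 = -21.
Step 2. [(-3*(-((x - 6) - 6))) - 6 = -21] the outer -6 inverts by adding 6, so sub: -3*(-((x - 6) - 6)) = -15.
Step 3. [-3*(-((x - 6) - 6)) = -15] divide by the outer -3. So div: -((x - 6) - 6) = 5.
Step 4. [-((x - 6) - 6) = 5] flip signs both sides. So neg: (x - 6) - 6 = -5.
Step 5. [(x - 6) - 6 = -5] peel the -6: add 6 from each side ⇒ sub: x - 6 = 1.
Step 6. [x - 6 = 1] add 6: x sits inside (… - 6), so sub: x = 7.

Answer: x ∈ {7}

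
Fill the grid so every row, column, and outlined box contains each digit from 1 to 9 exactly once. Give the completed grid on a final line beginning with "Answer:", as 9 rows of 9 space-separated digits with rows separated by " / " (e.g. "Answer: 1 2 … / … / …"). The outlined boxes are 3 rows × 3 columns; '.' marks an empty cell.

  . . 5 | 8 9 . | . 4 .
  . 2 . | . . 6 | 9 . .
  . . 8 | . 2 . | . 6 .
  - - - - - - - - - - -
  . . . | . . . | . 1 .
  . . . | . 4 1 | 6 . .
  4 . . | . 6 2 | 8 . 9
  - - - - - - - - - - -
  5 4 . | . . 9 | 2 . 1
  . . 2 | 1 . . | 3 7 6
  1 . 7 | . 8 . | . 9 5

Step 1. [r5c8∈{2,3,5}] 2 has one home in col 8: r5c8, so r5c8=2.
Step 2. [r4c1∈{2,3,6,7,8,9}] across row 4, 2 lands solely at r4c1. So r4c1=2.
Step 3. [r2c5∈{1,3,5,7}] 1 has one home in col 5: r2c5 ⇒ r2c5=1.
Step 4. [r8c6∈{4,5}] in row 8, 4 fits only at r8c6. So r8c6=4.
Step 5. [r9c6∈{3}] r9c6 is down to just 3. So r9c6=3.
Step 6. [r1c6∈{7}] r1c6 has the single candidate 7. So r1c6=7.
Step 7. [r4c5∈{3,5,7}] in col 5, 3 fits only at r4c5. So r4c5=3.
Step 8. [r3c6∈{5}] r3c6's peers cover all but 5 ⇒ r3c6=5.
Step 9. [r4c7∈{4,5,7}] r4c7 is the only open cell in col 7 admitting 5. So r4c7=5.
Step 10. [r3c7∈{1,7}] 7 has one home in col 7: r3c7 ⇒ r3c7=7.
Step 11. [r3c9∈{3}] only 3 remains possible at r3c9. So r3c9=3.
Step 12. [r9c2∈{6}] r9c2's peers cover all but 6. So r9c2=6.
Step 13. [r5c9∈{7}] r5c9 is down to just 7. So r5c9=7.
Step 14. [r3c1∈{9}] nothing but 9 survives at r3c1. So r3c1=9.
Step 15. [r7c3∈{3}] r7c3's peers cover all but 3. So r7c3=3.
Step 16. [r5c3∈{9}] r5c3 is down to just 9. So r5c3=9.
Step 17. [r8c1∈{8}] r8c1's peers cover all but 8. So r8c1=8.
Step 18. [r5c1∈{3}] r5c1's peers cover all but 3 ⇒ r5c1=3.
Step 19. [r5c2∈{5,8}] 8 has one home in row 5: r5c2 ⇒ r5c2=8.
Step 20. [r6c2∈{1,5,7}] 5 has one home in col 2: r6c2, so r6c2=5.
Step 21. [r6c4∈{7}] nothing but 7 survives at r6c4. So r6c4=7.
Step 22. [r2c3∈{4}] r2c3's peers cover all but 4 ⇒ r2c3=4.
Step 23. [r2c8∈{5,8}] r2c8 is the only open cell in row 2 admitting 5, so r2c8=5.
Step 24. [r3c2∈{1}] only 1 remains possible at r3c2 ⇒ r3c2=1.
Step 25. [r9c7∈{4}] r9c7 is down to just 4 ⇒ r9c7=4.
Step 26. [r4c6∈{8}] r4c6 has the single candidate 8, so r4c6=8.
Step 27. [r1c7∈{1}] r1c7 is down to just 1. So r1c7=1.
Step 28. [r4c4∈{9}] r4c4 is down to just 9, so r4c4=9.
Step 29. [r2c4∈{3}] r2c4 has the single candidate 3, so r2c4=3.
Step 30. [r9c4∈{2}] only 2 remains possible at r9c4. So r9c4=2.
Step 31. [r8c5∈{5}] only 5 remains possible at r8c5, so r8c5=5.
Step 32. [r6c3∈{1}] nothing but 1 survives at r6c3, so r6c3=1.
Step 33. [r4c9∈{4}] only 4 remains possible at r4c9 ⇒ r4c9=4.
Step 34. [r6c8∈{3}] r6c8's peers cover all but 3. So r6c8=3.
Step 35. [r8c2∈{9}] r8c2 has the single candidate 9, so r8c2=9.
Step 36. [r4c2∈{7}] r4c2 is down to just 7 ⇒ r4c2=7.
Step 37. [r7c8∈{8}] nothing but 8 survives at r7c8. So r7c8=8.
Step 38. [r1c9∈{2}] r1c9 is down to just 2. So r1c9=2.
Step 39. [r5c4∈{5}] r5c4's peers cover all but 5. So r5c4=5.
Step 40. [r3c4∈{4}] r3c4 has the single candidate 4, so r3c4=4.
Step 41. [r7c5∈{7}] nothing but 7 survives at r7c5. So r7c5=7.
Step 42. [r7c4∈{6}] r7c4 has the single candidate 6, so r7c4=6.
Step 43. [r4c3∈{6}] nothing but 6 survives at r4c3 ⇒ r4c3=6.
Step 44. [r1c1∈{6}] r1c1 is down to just 6, so r1c1=6.
Step 45. [r2c9∈{8}] r2c9's peers cover all but 8 ⇒ r2c9=8.
Step 46. [r1c2∈{3}] r1c2 is down to just 3, so r1c2=3.
Step 47. [r2c1∈{7}] only 7 remains possible at r2c1, so r2c1=7.

Answer: 6 3 5 8 9 7 1 4 2 / 7 2 4 3 1 6 9 5 8 / 9 1 8 4 2 5 7 6 3 / 2 7 6 9 3 8 5 1 4 / 3 8 9 5 4 1 6 2 7 / 4 5 1 7 6 2 8 3 9 / 5 4 3 6 7 9 2 8 1 / 8 9 2 1 5 4 3 7 6 / 1 6 7 2 8 3 4 9 5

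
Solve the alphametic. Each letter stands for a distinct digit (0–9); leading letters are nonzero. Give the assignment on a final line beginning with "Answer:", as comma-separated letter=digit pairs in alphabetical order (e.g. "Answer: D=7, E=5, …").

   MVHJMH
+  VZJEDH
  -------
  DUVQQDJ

Step 1. [col 1: H + H ≡ J (mod 10)] no forcing yet in column 1 (carry-in 0); J=2 is free and consistent — try it ⇒ J=2.
Step 2. [col 1: H + H ≡ J (mod 10)] several values work for H in column 1 (H + H ≡ J (mod 10), carry-in 0); try H=6, so H=6.
Step 3. [col 2: M + D ≡ D (mod 10)] column 2: given nothing yet, carry-in 1, and digits 2,6 already taken and all letters distinct, M+D≡D (mod 10) forces M=9 ⇒ M=9.
Step 4. [col 2: M + D ≡ D (mod 10)] column 2 (M + D ≡ D (mod 10), carry-in 1) doesn't pin D yet; pick D=1 and continue ⇒ D=1.
Step 5. [col 3: J + E ≡ Q (mod 10)] no forcing yet in column 3 (carry-in 1); Q=8 is free and consistent — try it, so Q=8.
Step 6. [col 3: J + E ≡ Q (mod 10)] in column 3 we have J+E≡Q with carry-in 1; given J=2, Q=8 and digits 1,2,6,8,9 already taken and all letters distinct, that pins E to 5, so E=5.
Step 7. [col 5: V + Z ≡ V (mod 10)] in column 5 we have V+Z≡V with carry-in 0; given nothing yet and digits 1,2,5,6,8,9 already taken and all letters distinct, that pins Z to 0 ⇒ Z=0.
Step 8. [col 5: V + Z ≡ V (mod 10)] V=4 is one option consistent with column 5 (V + Z ≡ V (mod 10), carry-in 0) — take it ⇒ V=4.
Step 9. [col 6: M + V ≡ U (mod 10)] from column 6 (M=9, V=4, carry-in 0, digits 0,1,2,4,5,6,8,9 already taken and all letters distinct): U must equal 3. So U=3.

Answer: D=1, E=5, H=6, J=2, M=9, Q=8, U=3, V=4, Z=0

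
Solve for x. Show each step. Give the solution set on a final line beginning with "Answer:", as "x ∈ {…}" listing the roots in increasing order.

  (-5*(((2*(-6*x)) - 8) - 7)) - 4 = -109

Step 1. [(-5*(((2*(-6*x)) - 8) - 7)) - 4 = -109] -4 is outermost — add 4 both sides. So sub: -5*(((2*(-6*x)) - 8) - 7) = -105.
Step 2. [-5*(((2*(-6*x)) - 8) - 7) = -105] divide by the outer -5. So div: ((2*(-6*x)) - 8) - 7 = 21.
Step 3. [((2*(-6*x)) - 8) - 7 = 21] -7 is outermost — add 7 both sides, so sub: (2*(-6*x)) - 8 = 28.
Step 4. [(2*(-6*x)) - 8 = 28] -8 is outermost — add 8 both sides. So sub: 2*(-6*x) = 36.
Step 5. [2*(-6*x) = 36] 2 out front; divide by 2. So div: -6*x = 18.
Step 6. [-6*x = 18] leading coefficient -6: divide by -6 ⇒ div: x = -3.

Answer: x ∈ {-3}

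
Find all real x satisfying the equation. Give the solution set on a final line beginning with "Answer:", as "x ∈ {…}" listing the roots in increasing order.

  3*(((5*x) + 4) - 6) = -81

Step 1. [3*(((5*x) + 4) - 6) = -81] divide by the outer 3, so div: ((5*x) + 4) - 6 = -27.
Step 2. [((5*x) + 4) - 6 = -27] peel the -6: add 6 from each side, so sub: (5*x) + 4 = -21.
Step 3. [(5*x) + 4 = -21] 4 comes off first (subtract 4). So sub: 5*x = -25.
Step 4. [5*x = -25] divide by the outer 5. So div: x = -5.

Answer: x ∈ {-5}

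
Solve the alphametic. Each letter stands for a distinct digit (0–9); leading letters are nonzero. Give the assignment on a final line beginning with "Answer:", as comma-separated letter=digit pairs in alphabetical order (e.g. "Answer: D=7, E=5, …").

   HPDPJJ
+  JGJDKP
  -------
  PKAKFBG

Step 1. [col 1: J + P ≡ G (mod 10)] column 1 (J + P ≡ G (mod 10), carry-in 0) doesn't pin P yet; pick P=1 and continue. So P=1.
Step 2. [col 1: J + P ≡ G (mod 10)] several values work for G in column 1 (J + P ≡ G (mod 10), carry-in 0); try G=8. So G=8.
Step 3. [col 1: J + P ≡ G (mod 10)] from column 1 (P=1, G=8, carry-in 0, digits 1,8 already taken and all letters distinct): J must equal 7. So J=7.
Step 4. [col 2: J + K ≡ B (mod 10)] several values work for K in column 2 (J + K ≡ B (mod 10), carry-in 0); try K=2. So K=2.
Step 5. [col 2: J + K ≡ B (mod 10)] from column 2 (J=7, K=2, carry-in 0, digits 1,2,7,8 already taken and all letters distinct): B must equal 9 ⇒ B=9.
Step 6. [col 3: P + D ≡ F (mod 10)] D=5 is one option consistent with column 3 (P + D ≡ F (mod 10), carry-in 0) — take it. So D=5.
Step 7. [col 3: P + D ≡ F (mod 10)] column 3: given P=1, D=5, carry-in 0, and digits 1,2,5,7,8,9 already taken and all letters distinct, P+D≡F (mod 10) forces F=6 ⇒ F=6.
Step 8. [col 5: P + G ≡ A (mod 10)] in column 5 we have P+G≡A with carry-in 1; given P=1, G=8 and digits 1,2,5,6,7,8,9 already taken and all letters distinct, that pins A to 0, so A=0.
Step 9. [col 6: H + J ≡ K (mod 10)] column 6: given J=7, K=2, carry-in 1, and digits 0,1,2,5,6,7,8,9 already taken and all letters distinct, H+J≡K (mod 10) forces H=4. So H=4.

Answer: A=0, B=9, D=5, F=6, G=8, H=4, J=7, K=2, P=1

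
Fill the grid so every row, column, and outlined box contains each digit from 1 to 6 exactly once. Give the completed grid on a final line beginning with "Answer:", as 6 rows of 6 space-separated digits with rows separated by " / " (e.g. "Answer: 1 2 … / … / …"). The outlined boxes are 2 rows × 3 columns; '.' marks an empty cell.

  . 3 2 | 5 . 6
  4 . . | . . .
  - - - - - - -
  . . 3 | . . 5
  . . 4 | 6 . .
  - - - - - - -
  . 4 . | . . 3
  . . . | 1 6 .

Step 1. [r1c1∈{1}] nothing but 1 survives at r1c1, so r1c1=1.
Step 2. [r5c4∈{2}] nothing but 2 survives at r5c4 ⇒ r5c4=2.
Step 3. [r6c3∈{5}] r6c3 has the single candidate 5 ⇒ r6c3=5.
Step 4. [r4c5∈{1,2,3}] row 4 places 3 nowhere but r4c5, so r4c5=3.
Step 5. [r6c2∈{2}] only 2 remains possible at r6c2, so r6c2=2.
Step 6. [r2c3∈{6}] nothing but 6 survives at r2c3 ⇒ r2c3=6.
Step 7. [r4c1∈{2,5}] in col 1, 5 fits only at r4c1, so r4c1=5.
Step 8. [r4c6∈{1,2}] in row 4, 2 fits only at r4c6, so r4c6=2.
Step 9. [r3c5∈{1,4}] across box 4, 1 lands solely at r3c5 ⇒ r3c5=1.
Step 10. [r3c2∈{6}] nothing but 6 survives at r3c2. So r3c2=6.
Step 11. [r3c4∈{4}] r3c4's peers cover all but 4, so r3c4=4.
Step 12. [r4c2∈{1}] r4c2 is down to just 1, so r4c2=1.
Step 13. [r2c4∈{3}] nothing but 3 survives at r2c4 ⇒ r2c4=3.
Step 14. [r2c5∈{2}] only 2 remains possible at r2c5, so r2c5=2.
Step 15. [r6c1∈{3}] only 3 remains possible at r6c1, so r6c1=3.
Step 16. [r1c5∈{4}] r1c5's peers cover all but 4. So r1c5=4.
Step 17. [r5c3∈{1}] r5c3 has the single candidate 1 ⇒ r5c3=1.
Step 18. [r5c1∈{6}] only 6 remains possible at r5c1 ⇒ r5c1=6.
Step 19. [r2c2∈{5}] nothing but 5 survives at r2c2. So r2c2=5.
Step 20. [r5c5∈{5}] only 5 remains possible at r5c5, so r5c5=5.
Step 21. [r3c1∈{2}] nothing but 2 survives at r3c1. So r3c1=2.
Step 22. [r2c6∈{1}] nothing but 1 survives at r2c6 ⇒ r2c6=1.
Step 23. [r6c6∈{4}] only 4 remains possible at r6c6, so r6c6=4.

Answer: 1 3 2 5 4 6 / 4 5 6 3 2 1 / 2 6 3 4 1 5 / 5 1 4 6 3 2 / 6 4 1 2 5 3 / 3 2 5 1 6 4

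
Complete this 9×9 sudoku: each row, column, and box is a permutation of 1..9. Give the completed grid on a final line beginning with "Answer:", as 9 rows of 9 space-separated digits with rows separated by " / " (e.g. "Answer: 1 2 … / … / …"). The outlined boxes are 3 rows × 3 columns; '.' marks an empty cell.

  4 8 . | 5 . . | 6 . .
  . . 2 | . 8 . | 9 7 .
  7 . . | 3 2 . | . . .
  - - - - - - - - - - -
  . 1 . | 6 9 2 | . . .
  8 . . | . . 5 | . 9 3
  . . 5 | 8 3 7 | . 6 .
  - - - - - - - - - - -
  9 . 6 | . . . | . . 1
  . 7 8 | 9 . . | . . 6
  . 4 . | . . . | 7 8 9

Step 1. [r6c1∈{2}] only 2 remains possible at r6c1. So r6c1=2.
Step 2. [r6c9∈{4}] nothing but 4 survives at r6c9. So r6c9=4.
Step 3. [r2c9∈{5}] nothing but 5 survives at r2c9. So r2c9=5.
Step 4. [r2c1∈{1,3,6}] across col 1, 6 lands solely at r2c1. So r2c1=6.
Step 5. [r1c8∈{1,2,3}] in box 3, 3 fits only at r1c8 ⇒ r1c8=3.
Step 6. [r7c2∈{2,3,5}] in col 2, 2 fits only at r7c2, so r7c2=2.
Step 7. [r3c6∈{1,4,6,9}] across row 3, 6 lands solely at r3c6 ⇒ r3c6=6.
Step 8. [r3c8∈{1,4}] r3c8 is the only open cell in col 8 admitting 1, so r3c8=1.
Step 9. [r1c3∈{1,9}] box 1 places 1 nowhere but r1c3. So r1c3=1.
Step 10. [r9c3∈{3}] only 3 remains possible at r9c3 ⇒ r9c3=3.
Step 11. [r9c6∈{1}] nothing but 1 survives at r9c6 ⇒ r9c6=1.
Step 12. [r2c6∈{4}] r2c6 has the single candidate 4. So r2c6=4.
Step 13. [r8c8∈{2,4,5}] r8c8 is the only open cell in col 8 admitting 2, so r8c8=2.
Step 14. [r7c8∈{4,5}] 4 has one home in col 8: r7c8. So r7c8=4.
Step 15. [r5c4∈{1,4}] col 4 places 4 nowhere but r5c4. So r5c4=4.
Step 16. [r8c6∈{3}] r8c6 has the single candidate 3 ⇒ r8c6=3.
Step 17. [r8c7∈{5}] r8c7 has the single candidate 5, so r8c7=5.
Step 18. [r4c9∈{7,8}] r4c9 is the only open cell in col 9 admitting 7, so r4c9=7.
Step 19. [r7c5∈{5,7}] row 7 places 5 nowhere but r7c5. So r7c5=5.
Step 20. [r6c7∈{1}] r6c7 has the single candidate 1. So r6c7=1.
Step 21. [r6c2∈{9}] r6c2 is down to just 9 ⇒ r6c2=9.
Step 22. [r3c7∈{4,8}] in row 3, 4 fits only at r3c7 ⇒ r3c7=4.
Step 23. [r5c7∈{2}] r5c7 is down to just 2 ⇒ r5c7=2.
Step 24. [r9c1∈{5}] r9c1 is down to just 5, so r9c1=5.
Step 25. [r8c1∈{1}] r8c1 is down to just 1 ⇒ r8c1=1.
Step 26. [r9c5∈{6}] only 6 remains possible at r9c5 ⇒ r9c5=6.
Step 27. [r8c5∈{4}] r8c5 is down to just 4. So r8c5=4.
Step 28. [r1c5∈{7}] r1c5 has the single candidate 7. So r1c5=7.
Step 29. [r4c8∈{5}] nothing but 5 survives at r4c8 ⇒ r4c8=5.
Step 30. [r1c9∈{2}] r1c9 has the single candidate 2, so r1c9=2.
Step 31. [r9c4∈{2}] r9c4 has the single candidate 2 ⇒ r9c4=2.
Step 32. [r7c4∈{7}] nothing but 7 survives at r7c4. So r7c4=7.
Step 33. [r5c2∈{6}] r5c2 has the single candidate 6. So r5c2=6.
Step 34. [r7c7∈{3}] r7c7's peers cover all but 3, so r7c7=3.
Step 35. [r5c3∈{7}] nothing but 7 survives at r5c3 ⇒ r5c3=7.
Step 36. [r7c6∈{8}] r7c6's peers cover all but 8, so r7c6=8.
Step 37. [r3c3∈{9}] r3c3 is down to just 9, so r3c3=9.
Step 38. [r3c2∈{5}] r3c2's peers cover all but 5, so r3c2=5.
Step 39. [r4c1∈{3}] r4c1's peers cover all but 3. So r4c1=3.
Step 40. [r2c2∈{3}] r2c2 has the single candidate 3, so r2c2=3.
Step 41. [r5c5∈{1}] only 1 remains possible at r5c5, so r5c5=1.
Step 42. [r1c6∈{9}] r1c6 has the single candidate 9, so r1c6=9.
Step 43. [r3c9∈{8}] nothing but 8 survives at r3c9. So r3c9=8.
Step 44. [r2c4∈{1}] r2c4 is down to just 1. So r2c4=1.
Step 45. [r4c7∈{8}] nothing but 8 survives at r4c7, so r4c7=8.
Step 46. [r4c3∈{4}] r4c3's peers cover all but 4. So r4c3=4.

Answer: 4 8 1 5 7 9 6 3 2 / 6 3 2 1 8 4 9 7 5 / 7 5 9 3 2 6 4 1 8 / 3 1 4 6 9 2 8 5 7 / 8 6 7 4 1 5 2 9 3 / 2 9 5 8 3 7 1 6 4 / 9 2 6 7 5 8 3 4 1 / 1 7 8 9 4 3 5 2 6 / 5 4 3 2 6 1 7 8 9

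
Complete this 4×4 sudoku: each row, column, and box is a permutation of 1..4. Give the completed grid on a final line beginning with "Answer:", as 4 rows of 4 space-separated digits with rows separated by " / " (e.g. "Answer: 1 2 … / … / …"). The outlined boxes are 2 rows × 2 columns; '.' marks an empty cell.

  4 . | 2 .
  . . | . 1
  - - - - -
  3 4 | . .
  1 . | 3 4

Step 1. [r2c2∈{2,3}] in row 2, 3 fits only at r2c2. So r2c2=3.
Step 2. [r4c2∈{2}] r4c2's peers cover all but 2. So r4c2=2.
Step 3. [r1c4∈{3}] r1c4's peers cover all but 3, so r1c4=3.
Step 4. [r2c3∈{4}] only 4 remains possible at r2c3. So r2c3=4.
Step 5. [r3c3∈{1}] r3c3's peers cover all but 1. So r3c3=1.
Step 6. [r1c2∈{1}] r1c2 has the single candidate 1, so r1c2=1.
Step 7. [r3c4∈{2}] r3c4 is down to just 2, so r3c4=2.
Step 8. [r2c1∈{2}] r2c1 is down to just 2, so r2c1=2.

Answer: 4 1 2 3 / 2 3 4 1 / 3 4 1 2 / 1 2 3 4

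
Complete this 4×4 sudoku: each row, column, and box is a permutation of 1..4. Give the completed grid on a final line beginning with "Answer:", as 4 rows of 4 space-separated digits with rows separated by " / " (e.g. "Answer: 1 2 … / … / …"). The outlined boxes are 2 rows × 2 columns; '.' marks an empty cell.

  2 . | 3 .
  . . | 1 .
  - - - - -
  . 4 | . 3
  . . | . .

Step 1. [r4c2∈{1,2,3}] across col 2, 2 lands solely at r4c2, so r4c2=2.
Step 2. [r4c1∈{1,3}] 3 has one home in row 4: r4c1 ⇒ r4c1=3.
Step 3. [r1c4∈{4}] r1c4 has the single candidate 4, so r1c4=4.
Step 4. [r2c4∈{2}] r2c4 has the single candidate 2. So r2c4=2.
Step 5. [r3c1∈{1}] nothing but 1 survives at r3c1 ⇒ r3c1=1.
Step 6. [r4c3∈{4}] r4c3 has the single candidate 4, so r4c3=4.
Step 7. [r3c3∈{2}] r3c3 is down to just 2 ⇒ r3c3=2.
Step 8. [r1c2∈{1}] nothing but 1 survives at r1c2, so r1c2=1.
Step 9. [r2c2∈{3}] r2c2 has the single candidate 3, so r2c2=3.
Step 10. [r2c1∈{4}] r2c1 is down to just 4. So r2c1=4.
Step 11. [r4c4∈{1}] r4c4 has the single candidate 1, so r4c4=1.

Answer: 2 1 3 4 / 4 3 1 2 / 1 4 2 3 / 3 2 4 1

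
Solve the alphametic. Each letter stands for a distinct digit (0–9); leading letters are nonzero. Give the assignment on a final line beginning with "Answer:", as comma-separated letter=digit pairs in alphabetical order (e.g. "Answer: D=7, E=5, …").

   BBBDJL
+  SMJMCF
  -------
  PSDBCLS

Step 1. [col 1: L + F ≡ S (mod 10)] L=6 is one option consistent with column 1 (L + F ≡ S (mod 10), carry-in 0) — take it ⇒ L=6.
Step 2. [col 1: L + F ≡ S (mod 10)] no forcing yet in column 1 (carry-in 0); F=8 is free and consistent — try it, so F=8.
Step 3. [P] P is the leading digit of a 7-digit sum of two 6-digit numbers; the final carry is exactly 1, so P=1.
Step 4. [col 1: L + F ≡ S (mod 10)] column 1 reads L+F+carry(0)=S with L=6, F=8; with digits 1,6,8 already taken and all letters distinct, the only value for S is 4 ⇒ S=4.
Step 5. [col 2: J + C ≡ L (mod 10)] no forcing yet in column 2 (carry-in 1); J=0 is free and consistent — try it. So J=0.
Step 6. [col 2: J + C ≡ L (mod 10)] column 2 reads J+C+carry(1)=L with J=0, L=6; with digits 0,1,4,6,8 already taken and all letters distinct, the only value for C is 5, so C=5.
Step 7. [col 3: D + M ≡ C (mod 10)] several values work for D in column 3 (D + M ≡ C (mod 10), carry-in 0); try D=2 ⇒ D=2.
Step 8. [col 3: D + M ≡ C (mod 10)] column 3: given D=2, C=5, carry-in 0, and digits 0,1,2,4,5,6,8 already taken and all letters distinct, D+M≡C (mod 10) forces M=3. So M=3.
Step 9. [col 4: B + J ≡ B (mod 10)] several values work for B in column 4 (B + J ≡ B (mod 10), carry-in 0); try B=9. So B=9.

Answer: B=9, C=5, D=2, F=8, J=0, L=6, M=3, P=1, S=4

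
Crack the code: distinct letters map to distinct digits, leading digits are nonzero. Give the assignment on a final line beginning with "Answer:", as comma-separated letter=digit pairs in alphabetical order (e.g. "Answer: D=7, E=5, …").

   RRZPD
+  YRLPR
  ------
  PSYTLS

Step 1. [P] the sum has 6 digits but both addends have 5; that extra leading digit P is the final carry, namely 1 ⇒ P=1.
Step 2. [col 1: D + R ≡ S (mod 10)] no forcing yet in column 1 (carry-in 0); S=2 is free and consistent — try it, so S=2.
Step 3. [col 1: D + R ≡ S (mod 10)] no forcing yet in column 1 (carry-in 0); D=5 is free and consistent — try it, so D=5.
Step 4. [col 1: D + R ≡ S (mod 10)] in column 1 we have D+R≡S with carry-in 0; given D=5, S=2 and digits 1,2,5 already taken and all letters distinct, that pins R to 7 ⇒ R=7.
Step 5. [col 2: P + P ≡ L (mod 10)] in column 2 we have P+P≡L with carry-in 1; given P=1 and digits 1,2,5,7 already taken and all letters distinct, that pins L to 3, so L=3.
Step 6. [col 3: Z + L ≡ T (mod 10)] column 3 reads Z+L+carry(0)=T with L=3; with digits 1,2,3,5,7 already taken and all letters distinct, the only value for Z is 6, so Z=6.
Step 7. [col 3: Z + L ≡ T (mod 10)] column 3: given Z=6, L=3, carry-in 0, and digits 1,2,3,5,6,7 already taken and all letters distinct, Z+L≡T (mod 10) forces T=9 ⇒ T=9.
Step 8. [col 4: R + R ≡ Y (mod 10)] column 4: given R=7, carry-in 0, and digits 1,2,3,5,6,7,9 already taken and all letters distinct, R+R≡Y (mod 10) forces Y=4, so Y=4.

Answer: D=5, L=3, P=1, R=7, S=2, T=9, Y=4, Z=6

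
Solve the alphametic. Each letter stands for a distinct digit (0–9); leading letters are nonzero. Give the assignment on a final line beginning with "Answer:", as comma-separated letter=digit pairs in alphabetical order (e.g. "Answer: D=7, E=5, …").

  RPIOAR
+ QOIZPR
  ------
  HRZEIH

Step 1. [col 1: R + R ≡ H (mod 10)] R=3 is one option consistent with column 1 (R + R ≡ H (mod 10), carry-in 0) — take it. So R=3.
Step 2. [col 1: R + R ≡ H (mod 10)] from column 1 (R=3, carry-in 0, digits 3 already taken and all letters distinct): H must equal 6. So H=6.
Step 3. [col 2: A + P ≡ I (mod 10)] P=8 is one option consistent with column 2 (A + P ≡ I (mod 10), carry-in 0) — take it, so P=8.
Step 4. [col 2: A + P ≡ I (mod 10)] several values work for I in column 2 (A + P ≡ I (mod 10), carry-in 0); try I=7 ⇒ I=7.
Step 5. [col 2: A + P ≡ I (mod 10)] in column 2 we have A+P≡I with carry-in 0; given P=8, I=7 and digits 3,6,7,8 already taken and all letters distinct, that pins A to 9, so A=9.
Step 6. [col 3: O + Z ≡ E (mod 10)] several values work for Z in column 3 (O + Z ≡ E (mod 10), carry-in 1); try Z=5, so Z=5.
Step 7. [col 3: O + Z ≡ E (mod 10)] column 3: given Z=5, carry-in 1, and digits 3,5,6,7,8,9 already taken and all letters distinct, O+Z≡E (mod 10) forces E=0, so E=0.
Step 8. [col 3: O + Z ≡ E (mod 10)] from column 3 (Z=5, E=0, carry-in 1, digits 0,3,5,6,7,8,9 already taken and all letters distinct): O must equal 4. So O=4.
Step 9. [col 6: R + Q ≡ H (mod 10)] in column 6 we have R+Q≡H with carry-in 1; given R=3, H=6 and digits 0,3,4,5,6,7,8,9 already taken and all letters distinct, that pins Q to 2, so Q=2.

Answer: A=9, E=0, H=6, I=7, O=4, P=8, Q=2, R=3, Z=5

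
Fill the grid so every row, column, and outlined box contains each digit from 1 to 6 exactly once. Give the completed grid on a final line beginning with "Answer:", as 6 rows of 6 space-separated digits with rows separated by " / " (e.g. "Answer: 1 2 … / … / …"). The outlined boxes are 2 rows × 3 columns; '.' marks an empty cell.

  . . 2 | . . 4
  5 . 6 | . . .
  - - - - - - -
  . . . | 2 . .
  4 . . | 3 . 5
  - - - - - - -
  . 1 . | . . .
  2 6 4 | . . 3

Step 1. [r4c5∈{1,6}] row 4 places 6 nowhere but r4c5, so r4c5=6.
Step 2. [r2c4∈{1}] nothing but 1 survives at r2c4 ⇒ r2c4=1.
Step 3. [r6c4∈{5}] r6c4 has the single candidate 5, so r6c4=5.
Step 4. [r1c2∈{3}] r1c2's peers cover all but 3 ⇒ r1c2=3.
Step 5. [r3c6∈{1}] r3c6 has the single candidate 1. So r3c6=1.
Step 6. [r5c3∈{3,5}] across row 5, 5 lands solely at r5c3 ⇒ r5c3=5.
Step 7. [r5c4∈{4,6}] 4 has one home in col 4: r5c4, so r5c4=4.
Step 8. [r2c6∈{2}] r2c6's peers cover all but 2 ⇒ r2c6=2.
Step 9. [r3c1∈{3,6}] in row 3, 6 fits only at r3c1. So r3c1=6.
Step 10. [r2c2∈{4}] nothing but 4 survives at r2c2, so r2c2=4.
Step 11. [r3c2∈{5}] r3c2's peers cover all but 5, so r3c2=5.
Step 12. [r5c5∈{2}] r5c5 has the single candidate 2 ⇒ r5c5=2.
Step 13. [r6c5∈{1}] r6c5 is down to just 1, so r6c5=1.
Step 14. [r5c1∈{3}] r5c1's peers cover all but 3 ⇒ r5c1=3.
Step 15. [r4c2∈{2}] nothing but 2 survives at r4c2. So r4c2=2.
Step 16. [r1c5∈{5}] r1c5's peers cover all but 5. So r1c5=5.
Step 17. [r3c3∈{3}] only 3 remains possible at r3c3 ⇒ r3c3=3.
Step 18. [r2c5∈{3}] r2c5 is down to just 3 ⇒ r2c5=3.
Step 19. [r5c6∈{6}] r5c6 has the single candidate 6, so r5c6=6.
Step 20. [r1c4∈{6}] only 6 remains possible at r1c4. So r1c4=6.
Step 21. [r3c5∈{4}] r3c5's peers cover all but 4 ⇒ r3c5=4.
Step 22. [r4c3∈{1}] r4c3 has the single candidate 1, so r4c3=1.
Step 23. [r1c1∈{1}] r1c1 has the single candidate 1. So r1c1=1.

Answer: 1 3 2 6 5 4 / 5 4 6 1 3 2 / 6 5 3 2 4 1 / 4 2 1 3 6 5 / 3 1 5 4 2 6 / 2 6 4 5 1 3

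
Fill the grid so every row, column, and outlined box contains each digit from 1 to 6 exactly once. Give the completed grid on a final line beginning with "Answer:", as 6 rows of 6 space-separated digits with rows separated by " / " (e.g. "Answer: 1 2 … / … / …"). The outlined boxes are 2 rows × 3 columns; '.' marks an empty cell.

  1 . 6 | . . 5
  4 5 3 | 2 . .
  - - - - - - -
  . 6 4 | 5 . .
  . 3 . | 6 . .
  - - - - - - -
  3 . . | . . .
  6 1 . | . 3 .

Step 1. [r5c5∈{1,2,4,5,6}] across col 5, 5 lands solely at r5c5, so r5c5=5.
Step 2. [r5c3∈{2}] r5c3 has the single candidate 2 ⇒ r5c3=2.
Step 3. [r6c4∈{4}] r6c4 has the single candidate 4 ⇒ r6c4=4.
Step 4. [r3c1∈{2}] nothing but 2 survives at r3c1, so r3c1=2.
Step 5. [r3c5∈{1}] r3c5 is down to just 1 ⇒ r3c5=1.
Step 6. [r2c6∈{1,6}] 1 has one home in row 2: r2c6 ⇒ r2c6=1.
Step 7. [r4c5∈{2,4}] 2 has one home in col 5: r4c5. So r4c5=2.
Step 8. [r4c3∈{1,5}] 1 has one home in row 4: r4c3 ⇒ r4c3=1.
Step 9. [r5c6∈{6}] r5c6 is down to just 6, so r5c6=6.
Step 10. [r3c6∈{3}] r3c6 is down to just 3. So r3c6=3.
Step 11. [r4c6∈{4}] only 4 remains possible at r4c6. So r4c6=4.
Step 12. [r1c5∈{4}] r1c5's peers cover all but 4. So r1c5=4.
Step 13. [r6c6∈{2}] r6c6 has the single candidate 2, so r6c6=2.
Step 14. [r1c4∈{3}] r1c4 has the single candidate 3. So r1c4=3.
Step 15. [r6c3∈{5}] nothing but 5 survives at r6c3, so r6c3=5.
Step 16. [r1c2∈{2}] r1c2 has the single candidate 2 ⇒ r1c2=2.
Step 17. [r2c5∈{6}] only 6 remains possible at r2c5. So r2c5=6.
Step 18. [r4c1∈{5}] r4c1's peers cover all but 5, so r4c1=5.
Step 19. [r5c2∈{4}] nothing but 4 survives at r5c2 ⇒ r5c2=4.
Step 20. [r5c4∈{1}] r5c4 has the single candidate 1 ⇒ r5c4=1.

Answer: 1 2 6 3 4 5 / 4 5 3 2 6 1 / 2 6 4 5 1 3 / 5 3 1 6 2 4 / 3 4 2 1 5 6 / 6 1 5 4 3 2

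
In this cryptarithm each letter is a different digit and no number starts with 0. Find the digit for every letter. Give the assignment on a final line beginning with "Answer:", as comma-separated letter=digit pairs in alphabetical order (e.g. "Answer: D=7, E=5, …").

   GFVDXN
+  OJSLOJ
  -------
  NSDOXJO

Step 1. [col 1: N + J ≡ O (mod 10)] N=1 is one option consistent with column 1 (N + J ≡ O (mod 10), carry-in 0) — take it, so N=1.
Step 2. [col 1: N + J ≡ O (mod 10)] several values work for J in column 1 (N + J ≡ O (mod 10), carry-in 0); try J=4, so J=4.
Step 3. [col 1: N + J ≡ O (mod 10)] from column 1 (N=1, J=4, carry-in 0, digits 1,4 already taken and all letters distinct): O must equal 5 ⇒ O=5.
Step 4. [col 2: X + O ≡ J (mod 10)] from column 2 (O=5, J=4, carry-in 0, digits 1,4,5 already taken and all letters distinct): X must equal 9. So X=9.
Step 5. [col 3: D + L ≡ X (mod 10)] several values work for D in column 3 (D + L ≡ X (mod 10), carry-in 1); try D=0, so D=0.
Step 6. [col 3: D + L ≡ X (mod 10)] column 3: given D=0, X=9, carry-in 1, and digits 0,1,4,5,9 already taken and all letters distinct, D+L≡X (mod 10) forces L=8 ⇒ L=8.
Step 7. [col 4: V + S ≡ O (mod 10)] no forcing yet in column 4 (carry-in 0); V=2 is free and consistent — try it ⇒ V=2.
Step 8. [col 4: V + S ≡ O (mod 10)] column 4: given V=2, O=5, carry-in 0, and digits 0,1,2,4,5,8,9 already taken and all letters distinct, V+S≡O (mod 10) forces S=3. So S=3.
Step 9. [col 5: F + J ≡ D (mod 10)] from column 5 (J=4, D=0, carry-in 0, digits 0,1,2,3,4,5,8,9 already taken and all letters distinct): F must equal 6, so F=6.
Step 10. [col 6: G + O ≡ S (mod 10)] in column 6 we have G+O≡S with carry-in 1; given O=5, S=3 and digits 0,1,2,3,4,5,6,8,9 already taken and all letters distinct, that pins G to 7, so G=7.

Answer: D=0, F=6, G=7, J=4, L=8, N=1, O=5, S=3, V=2, X=9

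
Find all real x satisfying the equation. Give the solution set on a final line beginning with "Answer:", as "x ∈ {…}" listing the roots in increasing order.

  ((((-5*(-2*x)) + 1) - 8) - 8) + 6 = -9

Step 1. [((((-5*(-2*x)) + 1) - 8) - 8) + 6 = -9] +6 is outermost — subtract 6 both sides ⇒ sub: (((-5*(-2*x)) + 1) - 8) - 8 = -15.
Step 2. [(((-5*(-2*x)) + 1) - 8) - 8 = -15] -8 is outermost — add 8 both sides. So sub: ((-5*(-2*x)) + 1) - 8 = -7.
Step 3. [((-5*(-2*x)) + 1) - 8 = -7] peel the -8: add 8 from each side. So sub: (-5*(-2*x)) + 1 = 1.
Step 4. [(-5*(-2*x)) + 1 = 1] 1 comes off first (subtract 1), so sub: -5*(-2*x) = 0.
Step 5. [-5*(-2*x) = 0] divide by the outer -5 ⇒ div: -2*x = 0.
Step 6. [-2*x = 0] -2 out front; divide by -2. So div: x = 0.

Answer: x ∈ {0}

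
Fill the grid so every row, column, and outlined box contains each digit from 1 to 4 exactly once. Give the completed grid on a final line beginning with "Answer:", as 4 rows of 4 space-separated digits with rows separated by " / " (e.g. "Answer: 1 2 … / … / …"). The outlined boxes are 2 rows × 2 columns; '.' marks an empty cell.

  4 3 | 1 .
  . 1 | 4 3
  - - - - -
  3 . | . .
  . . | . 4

Step 1. [r3c3∈{2}] r3c3's peers cover all but 2 ⇒ r3c3=2.
Step 2. [r4c1∈{1,2}] across row 4, 1 lands solely at r4c1, so r4c1=1.
Step 3. [r3c2∈{4}] nothing but 4 survives at r3c2, so r3c2=4.
Step 4. [r3c4∈{1}] r3c4's peers cover all but 1. So r3c4=1.
Step 5. [r1c4∈{2}] r1c4 is down to just 2. So r1c4=2.
Step 6. [r4c3∈{3}] only 3 remains possible at r4c3, so r4c3=3.
Step 7. [r2c1∈{2}] only 2 remains possible at r2c1. So r2c1=2.
Step 8. [r4c2∈{2}] r4c2 is down to just 2, so r4c2=2.

Answer: 4 3 1 2 / 2 1 4 3 / 3 4 2 1 / 1 2 3 4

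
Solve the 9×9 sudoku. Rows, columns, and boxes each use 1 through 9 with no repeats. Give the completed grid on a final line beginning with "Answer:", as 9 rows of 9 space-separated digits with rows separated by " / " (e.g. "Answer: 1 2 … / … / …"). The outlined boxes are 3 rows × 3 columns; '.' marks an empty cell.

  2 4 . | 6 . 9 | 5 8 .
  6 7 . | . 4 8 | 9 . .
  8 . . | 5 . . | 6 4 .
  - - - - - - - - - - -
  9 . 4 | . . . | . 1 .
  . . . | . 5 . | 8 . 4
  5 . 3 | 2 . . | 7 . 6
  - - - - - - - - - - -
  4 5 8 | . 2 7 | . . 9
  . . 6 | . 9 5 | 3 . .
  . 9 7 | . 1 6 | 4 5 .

Step 1. [r4c6∈{3}] nothing but 3 survives at r4c6. So r4c6=3.
Step 2. [r5c6∈{1}] r5c6 is down to just 1, so r5c6=1.
Step 3. [r9c9∈{2,8}] 2 has one home in row 9: r9c9 ⇒ r9c9=2.
Step 4. [r1c3∈{1}] only 1 remains possible at r1c3 ⇒ r1c3=1.
Step 5. [r3c9∈{1,3,7}] across row 3, 1 lands solely at r3c9, so r3c9=1.
Step 6. [r8c2∈{1,2}] across row 8, 2 lands solely at r8c2. So r8c2=2.
Step 7. [r9c4∈{3,8}] r9c4 is the only open cell in row 9 admitting 8, so r9c4=8.
Step 8. [r1c9∈{3,7}] in box 3, 7 fits only at r1c9, so r1c9=7.
Step 9. [r4c5∈{6,7,8}] r4c5 is the only open cell in col 5 admitting 6 ⇒ r4c5=6.
Step 10. [r5c8∈{2,3,9}] in row 5, 3 fits only at r5c8 ⇒ r5c8=3.
Step 11. [r1c5∈{3}] r1c5's peers cover all but 3, so r1c5=3.
Step 12. [r6c2∈{1,8}] row 6 places 1 nowhere but r6c2 ⇒ r6c2=1.
Step 13. [r4c4∈{7}] nothing but 7 survives at r4c4, so r4c4=7.
Step 14. [r9c1∈{3}] r9c1 has the single candidate 3 ⇒ r9c1=3.
Step 15. [r3c2∈{3}] r3c2 has the single candidate 3 ⇒ r3c2=3.
Step 16. [r3c5∈{7}] r3c5 is down to just 7 ⇒ r3c5=7.
Step 17. [r7c4∈{3}] r7c4 is down to just 3 ⇒ r7c4=3.
Step 18. [r8c4∈{4}] r8c4's peers cover all but 4. So r8c4=4.
Step 19. [r8c8∈{7}] r8c8's peers cover all but 7 ⇒ r8c8=7.
Step 20. [r8c9∈{8}] only 8 remains possible at r8c9 ⇒ r8c9=8.
Step 21. [r5c3∈{2}] nothing but 2 survives at r5c3 ⇒ r5c3=2.
Step 22. [r5c2∈{6}] only 6 remains possible at r5c2 ⇒ r5c2=6.
Step 23. [r2c4∈{1}] r2c4 has the single candidate 1 ⇒ r2c4=1.
Step 24. [r5c4∈{9}] r5c4's peers cover all but 9 ⇒ r5c4=9.
Step 25. [r4c2∈{8}] r4c2's peers cover all but 8 ⇒ r4c2=8.
Step 26. [r7c8∈{6}] r7c8's peers cover all but 6. So r7c8=6.
Step 27. [r3c6∈{2}] r3c6 is down to just 2, so r3c6=2.
Step 28. [r3c3∈{9}] r3c3's peers cover all but 9, so r3c3=9.
Step 29. [r6c6∈{4}] only 4 remains possible at r6c6. So r6c6=4.
Step 30. [r6c8∈{9}] nothing but 9 survives at r6c8, so r6c8=9.
Step 31. [r2c9∈{3}] only 3 remains possible at r2c9 ⇒ r2c9=3.
Step 32. [r2c8∈{2}] only 2 remains possible at r2c8. So r2c8=2.
Step 33. [r7c7∈{1}] r7c7 is down to just 1, so r7c7=1.
Step 34. [r2c3∈{5}] r2c3 is down to just 5, so r2c3=5.
Step 35. [r5c1∈{7}] r5c1 is down to just 7, so r5c1=7.
Step 36. [r4c7∈{2}] r4c7 has the single candidate 2, so r4c7=2.
Step 37. [r4c9∈{5}] r4c9 is down to just 5 ⇒ r4c9=5.
Step 38. [r8c1∈{1}] r8c1 has the single candidate 1, so r8c1=1.
Step 39. [r6c5∈{8}] r6c5 is down to just 8 ⇒ r6c5=8.

Answer: 2 4 1 6 3 9 5 8 7 / 6 7 5 1 4 8 9 2 3 / 8 3 9 5 7 2 6 4 1 / 9 8 4 7 6 3 2 1 5 / 7 6 2 9 5 1 8 3 4 / 5 1 3 2 8 4 7 9 6 / 4 5 8 3 2 7 1 6 9 / 1 2 6 4 9 5 3 7 8 / 3 9 7 8 1 6 4 5 2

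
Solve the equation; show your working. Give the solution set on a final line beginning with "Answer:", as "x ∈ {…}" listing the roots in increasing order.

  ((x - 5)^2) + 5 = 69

Step 1. [((x - 5)^2) + 5 = 69] 5 comes off first (subtract 5) ⇒ sub: (x - 5)^2 = 64.
Step 2. [(x - 5)^2 = 64] 64 ≥ 0, LHS is (·)² — take ±√ ⇒ sqrt: x - 5 = 8 or -8.
Step 3. [x - 5 = 8 or -8] add 5: x sits inside (… - 5). So sub: x = 13 or -3.

Answer: x ∈ {-3, 13}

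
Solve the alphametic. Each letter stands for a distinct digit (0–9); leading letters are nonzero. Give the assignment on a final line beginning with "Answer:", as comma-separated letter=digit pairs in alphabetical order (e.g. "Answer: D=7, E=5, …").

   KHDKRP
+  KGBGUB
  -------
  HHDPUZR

Step 1. [col 1: P + B ≡ R (mod 10)] several values work for B in column 1 (P + B ≡ R (mod 10), carry-in 0); try B=6, so B=6.
Step 2. [col 1: P + B ≡ R (mod 10)] R=3 is one option consistent with column 1 (P + B ≡ R (mod 10), carry-in 0) — take it ⇒ R=3.
Step 3. [col 1: P + B ≡ R (mod 10)] column 1: given B=6, R=3, carry-in 0, and digits 3,6 already taken and all letters distinct, P+B≡R (mod 10) forces P=7, so P=7.
Step 4. [H] the sum has 7 digits but both addends have 6; that extra leading digit H is the final carry, namely 1 ⇒ H=1.
Step 5. [col 2: R + U ≡ Z (mod 10)] several values work for Z in column 2 (R + U ≡ Z (mod 10), carry-in 1); try Z=8. So Z=8.
Step 6. [col 2: R + U ≡ Z (mod 10)] from column 2 (R=3, Z=8, carry-in 1, digits 1,3,6,7,8 already taken and all letters distinct): U must equal 4 ⇒ U=4.
Step 7. [col 3: K + G ≡ U (mod 10)] K=5 is one option consistent with column 3 (K + G ≡ U (mod 10), carry-in 0) — take it, so K=5.
Step 8. [col 3: K + G ≡ U (mod 10)] column 3: given K=5, U=4, carry-in 0, and digits 1,3,4,5,6,7,8 already taken and all letters distinct, K+G≡U (mod 10) forces G=9. So G=9.
Step 9. [col 4: D + B ≡ P (mod 10)] in column 4 we have D+B≡P with carry-in 1; given B=6, P=7 and digits 1,3,4,5,6,7,8,9 already taken and all letters distinct, that pins D to 0 ⇒ D=0.

Answer: B=6, D=0, G=9, H=1, K=5, P=7, R=3, U=4, Z=8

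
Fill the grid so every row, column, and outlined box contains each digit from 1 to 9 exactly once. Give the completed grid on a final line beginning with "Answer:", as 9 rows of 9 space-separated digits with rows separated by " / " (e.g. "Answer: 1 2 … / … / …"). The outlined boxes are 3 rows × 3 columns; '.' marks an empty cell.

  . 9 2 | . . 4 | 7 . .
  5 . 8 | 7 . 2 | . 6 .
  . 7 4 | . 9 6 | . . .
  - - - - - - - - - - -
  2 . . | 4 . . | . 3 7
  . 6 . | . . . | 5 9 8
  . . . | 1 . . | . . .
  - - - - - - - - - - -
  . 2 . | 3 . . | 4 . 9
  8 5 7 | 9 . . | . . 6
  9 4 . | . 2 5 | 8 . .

Step 1. [r4c7∈{1,6}] across box 6, 1 lands solely at r4c7. So r4c7=1.
Step 2. [r9c3∈{1,3,6}] box 7 places 3 nowhere but r9c3 ⇒ r9c3=3.
Step 3. [r9c9∈{1}] r9c9 is down to just 1, so r9c9=1.
Step 4. [r2c2∈{1,3}] r2c2 is the only open cell in col 2 admitting 1, so r2c2=1.
Step 5. [r1c5∈{1,3,5,8}] in box 2, 1 fits only at r1c5. So r1c5=1.
Step 6. [r6c2∈{3,8}] 3 has one home in col 2: r6c2 ⇒ r6c2=3.
Step 7. [r4c5∈{5,6,8}] in row 4, 6 fits only at r4c5. So r4c5=6.
Step 8. [r5c1∈{1,4,7}] row 5 places 4 nowhere but r5c1, so r5c1=4.
Step 9. [r7c1∈{1,6}] across col 1, 1 lands solely at r7c1. So r7c1=1.
Step 10. [r8c7∈{2,3}] row 8 places 3 nowhere but r8c7. So r8c7=3.
Step 11. [r3c8∈{1,2,5,8}] in row 3, 1 fits only at r3c8. So r3c8=1.
Step 12. [r6c5∈{5,7,8}] across col 5, 5 lands solely at r6c5 ⇒ r6c5=5.
Step 13. [r6c6∈{7,8,9}] in row 6, 8 fits only at r6c6 ⇒ r6c6=8.
Step 14. [r7c6∈{7}] r7c6 has the single candidate 7. So r7c6=7.
Step 15. [r1c8∈{5,8}] r1c8 is the only open cell in col 8 admitting 8 ⇒ r1c8=8.
Step 16. [r3c1∈{3}] r3c1's peers cover all but 3, so r3c1=3.
Step 17. [r1c4∈{5}] nothing but 5 survives at r1c4. So r1c4=5.
Step 18. [r2c9∈{3,4}] 4 has one home in row 2: r2c9 ⇒ r2c9=4.
Step 19. [r6c9∈{2}] only 2 remains possible at r6c9 ⇒ r6c9=2.
Step 20. [r6c3∈{9}] only 9 remains possible at r6c3. So r6c3=9.
Step 21. [r5c5∈{3,7}] in row 5, 7 fits only at r5c5. So r5c5=7.
Step 22. [r6c8∈{4}] r6c8's peers cover all but 4. So r6c8=4.
Step 23. [r8c8∈{2}] only 2 remains possible at r8c8. So r8c8=2.
Step 24. [r7c8∈{5}] r7c8's peers cover all but 5. So r7c8=5.
Step 25. [r6c7∈{6}] r6c7's peers cover all but 6. So r6c7=6.
Step 26. [r9c8∈{7}] r9c8's peers cover all but 7, so r9c8=7.
Step 27. [r1c9∈{3}] r1c9 is down to just 3. So r1c9=3.
Step 28. [r4c2∈{8}] r4c2 is down to just 8 ⇒ r4c2=8.
Step 29. [r7c5∈{8}] r7c5 has the single candidate 8, so r7c5=8.
Step 30. [r6c1∈{7}] r6c1 has the single candidate 7 ⇒ r6c1=7.
Step 31. [r8c6∈{1}] only 1 remains possible at r8c6, so r8c6=1.
Step 32. [r2c5∈{3}] r2c5's peers cover all but 3, so r2c5=3.
Step 33. [r7c3∈{6}] r7c3 has the single candidate 6, so r7c3=6.
Step 34. [r5c6∈{3}] r5c6 has the single candidate 3, so r5c6=3.
Step 35. [r4c3∈{5}] nothing but 5 survives at r4c3, so r4c3=5.
Step 36. [r2c7∈{9}] r2c7 is down to just 9. So r2c7=9.
Step 37. [r9c4∈{6}] r9c4 is down to just 6, so r9c4=6.
Step 38. [r8c5∈{4}] r8c5 has the single candidate 4, so r8c5=4.
Step 39. [r1c1∈{6}] r1c1 is down to just 6 ⇒ r1c1=6.
Step 40. [r3c9∈{5}] nothing but 5 survives at r3c9 ⇒ r3c9=5.
Step 41. [r5c4∈{2}] r5c4 has the single candidate 2 ⇒ r5c4=2.
Step 42. [r3c4∈{8}] only 8 remains possible at r3c4 ⇒ r3c4=8.
Step 43. [r5c3∈{1}] nothing but 1 survives at r5c3. So r5c3=1.
Step 44. [r4c6∈{9}] r4c6 is down to just 9 ⇒ r4c6=9.
Step 45. [r3c7∈{2}] r3c7 is down to just 2 ⇒ r3c7=2.

Answer: 6 9 2 5 1 4 7 8 3 / 5 1 8 7 3 2 9 6 4 / 3 7 4 8 9 6 2 1 5 / 2 8 5 4 6 9 1 3 7 / 4 6 1 2 7 3 5 9 8 / 7 3 9 1 5 8 6 4 2 / 1 2 6 3 8 7 4 5 9 / 8 5 7 9 4 1 3 2 6 / 9 4 3 6 2 5 8 7 1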